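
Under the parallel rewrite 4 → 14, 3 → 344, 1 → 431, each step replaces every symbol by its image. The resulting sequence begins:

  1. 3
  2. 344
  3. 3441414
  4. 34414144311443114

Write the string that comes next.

3441414431144311414344431431141434443143114

φ(34414144311443114) expands symbol-by-symbol to 344 14 14 431 14 431 14 14 344 431 431 14 14 344 431 431 14; joining the 17 pieces gives the next term.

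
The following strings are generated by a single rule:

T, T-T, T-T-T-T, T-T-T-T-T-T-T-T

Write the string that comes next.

T-T-T-T-T-T-T-T-T-T-T-T-T-T-T-T

s(k+1) = s(k)·-·s(k) — each term doubles the last with '-' between the halves.
One more doubling of T-T-T-T-T-T-T-T gives the answer.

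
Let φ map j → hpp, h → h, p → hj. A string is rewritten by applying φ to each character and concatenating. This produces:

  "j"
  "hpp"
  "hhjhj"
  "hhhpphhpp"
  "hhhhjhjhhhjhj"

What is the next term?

Applying the rule to each of the 13 symbols of hhhhjhjhhhjhj gives the pieces h h h h hpp h hpp h h h hpp h hpp, which concatenate to the answer.

hhhhhpphhpphhhhpphhpp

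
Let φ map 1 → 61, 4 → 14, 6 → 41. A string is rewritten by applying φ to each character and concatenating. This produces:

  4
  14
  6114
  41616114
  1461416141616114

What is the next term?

Rewriting the 16 symbols of 1461416141616114 one by one yields 61 14 41 61 14 61 41 61 14 61 41 61 41 61 61 14; concatenated:

61144161146141611461416141616114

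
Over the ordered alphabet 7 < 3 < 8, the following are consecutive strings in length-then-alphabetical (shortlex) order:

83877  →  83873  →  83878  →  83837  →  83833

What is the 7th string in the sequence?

Continuing the enumeration 2 steps past 83833: 83833 → 83838 → (answer).

83887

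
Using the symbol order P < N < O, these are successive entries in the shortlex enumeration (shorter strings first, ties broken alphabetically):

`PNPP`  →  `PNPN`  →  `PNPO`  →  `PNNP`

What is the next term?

PNNN

The successor of PNNP increments the rightmost position that isn't already O and resets every position after it to P.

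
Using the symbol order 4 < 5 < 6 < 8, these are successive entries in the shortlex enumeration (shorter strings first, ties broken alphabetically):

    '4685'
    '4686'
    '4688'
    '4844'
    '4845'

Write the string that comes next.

4846

The successor of 4845 increments the rightmost position that isn't already 8 and resets every position after it to 4.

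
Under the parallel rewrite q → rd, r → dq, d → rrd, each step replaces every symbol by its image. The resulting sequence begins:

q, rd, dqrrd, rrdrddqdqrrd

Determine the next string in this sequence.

Rewriting each symbol of rrdrddqdqrrd: r→dq, r→dq, d→rrd, r→dq, d→rrd, d→rrd, q→rd, d→rrd, q→rd, r→dq, r→dq, d→rrd, which concatenates to dq dq rrd dq rrd rrd rd rrd rd dq dq rrd.

dqdqrrddqrrdrrdrdrrdrddqdqrrd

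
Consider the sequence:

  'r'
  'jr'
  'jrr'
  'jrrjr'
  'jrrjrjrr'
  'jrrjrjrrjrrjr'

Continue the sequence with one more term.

jrrjrjrrjrrjrjrrjrjrr

Each term (from the third on) is the previous term followed by the one before it: term 3 = jr·r = jrr.
So term 7 is jrrjrjrrjrrjr·jrrjrjrr.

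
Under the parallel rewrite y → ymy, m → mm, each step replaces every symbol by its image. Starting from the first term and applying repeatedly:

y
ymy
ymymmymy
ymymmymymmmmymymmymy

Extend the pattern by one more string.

ymymmymymmmmymymmymymmmmmmmmymymmymymmmmymymmymy

φ(ymymmymymmmmymymmymy) expands symbol-by-symbol to ymy mm ymy mm mm ymy mm ymy mm mm mm mm ymy mm ymy mm mm ymy mm ymy; joining the 20 pieces gives the next term.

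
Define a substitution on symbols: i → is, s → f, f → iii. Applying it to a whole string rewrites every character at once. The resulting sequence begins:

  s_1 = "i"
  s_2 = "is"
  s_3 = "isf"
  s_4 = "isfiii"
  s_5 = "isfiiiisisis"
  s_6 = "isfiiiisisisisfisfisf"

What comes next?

Rewriting the 21 symbols of isfiiiisisisisfisfisf one by one yields is f iii is is is is f is f is f is f iii is f iii is f iii; concatenated:

isfiiiisisisisfisfisfisfiiiisfiiiisfiii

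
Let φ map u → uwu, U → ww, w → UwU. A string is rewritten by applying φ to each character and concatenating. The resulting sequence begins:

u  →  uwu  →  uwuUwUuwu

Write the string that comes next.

Rewriting each symbol of uwuUwUuwu: u→uwu, w→UwU, u→uwu, U→ww, w→UwU, U→ww, u→uwu, w→UwU, u→uwu, which concatenates to uwu UwU uwu ww UwU ww uwu UwU uwu.

uwuUwUuwuwwUwUwwuwuUwUuwu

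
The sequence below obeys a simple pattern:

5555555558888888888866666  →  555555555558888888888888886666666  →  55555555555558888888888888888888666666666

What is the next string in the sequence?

Term n consists of 2n+3 5's, followed by 4n-1 8's, followed by 2n-1 6's, where the shown terms are n = 3, 4, 5.
Setting n = 6 gives 15, 23, 11 characters in each block.

5555555555555558888888888888888888888866666666666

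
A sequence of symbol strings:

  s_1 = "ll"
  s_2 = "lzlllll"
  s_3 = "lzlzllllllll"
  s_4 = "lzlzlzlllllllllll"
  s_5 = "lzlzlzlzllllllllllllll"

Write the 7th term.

Every step adds lz to the front and lll to the end of the previous string.
From lzlzlzlzllllllllllllll, 2 further steps: lzlzlzlzllllllllllllll → lzlzlzlzlzlllllllllllllllll → (answer).

lzlzlzlzlzlzllllllllllllllllllll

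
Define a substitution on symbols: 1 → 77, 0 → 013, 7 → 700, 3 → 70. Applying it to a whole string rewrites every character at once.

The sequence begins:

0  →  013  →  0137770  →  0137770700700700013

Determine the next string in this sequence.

Rewriting the 19 symbols of 0137770700700700013 one by one yields 013 77 70 700 700 700 013 700 013 013 700 013 013 700 013 013 013 77 70; concatenated:

01377707007007000137000130137000130137000130130137770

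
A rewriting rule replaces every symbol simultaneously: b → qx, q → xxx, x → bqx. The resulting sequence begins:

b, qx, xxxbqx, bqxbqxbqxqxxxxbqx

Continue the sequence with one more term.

Replace each of the 17 characters of bqxbqxbqxqxxxxbqx in place — qx xxx bqx qx xxx bqx qx xxx bqx xxx bqx bqx bqx bqx qx xxx bqx — and concatenate.

qxxxxbqxqxxxxbqxqxxxxbqxxxxbqxbqxbqxbqxqxxxxbqx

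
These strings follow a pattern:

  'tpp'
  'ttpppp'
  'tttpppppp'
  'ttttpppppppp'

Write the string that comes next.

Reading off run lengths: t runs 1, 2, 3, 4; p runs 2, 4, 6, 8 — each is linear in n (n = 1, 2, …).
Setting n = 5 gives 5, 10 characters in each block.

tttttpppppppppp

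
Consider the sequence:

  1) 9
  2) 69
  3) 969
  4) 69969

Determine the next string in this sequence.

96969969

From term 3 onward, concatenate the second-to-last term with the last: 9·69 = 969, 69·969 = 69969, …
The next term joins 969 and 69969.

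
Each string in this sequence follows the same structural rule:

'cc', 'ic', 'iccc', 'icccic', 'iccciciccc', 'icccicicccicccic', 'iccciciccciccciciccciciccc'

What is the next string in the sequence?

Each term (from the third on) is the previous term followed by the one before it: term 3 = ic·cc = iccc.
So term 8 is iccciciccciccciciccciciccc·icccicicccicccic.

icccicicccicccicicccicicccicccicicccicccic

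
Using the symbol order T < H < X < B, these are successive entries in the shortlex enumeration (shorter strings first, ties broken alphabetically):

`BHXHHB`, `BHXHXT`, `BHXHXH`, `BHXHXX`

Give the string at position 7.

Stepping forward 3 times from BHXHXX: BHXHXX → BHXHXB → BHXHBT, then the target.

BHXHBH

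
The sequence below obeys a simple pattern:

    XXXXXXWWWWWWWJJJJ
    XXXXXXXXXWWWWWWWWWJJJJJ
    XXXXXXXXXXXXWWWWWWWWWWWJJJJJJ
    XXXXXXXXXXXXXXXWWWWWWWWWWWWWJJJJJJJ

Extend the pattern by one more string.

XXXXXXXXXXXXXXXXXXWWWWWWWWWWWWWWWJJJJJJJJ

The n-th term is 3n X's then 2n+3 W's then n+2 J's, where the shown terms are n = 2, 3, 4, 5.
For the next term, n = 6, so the run lengths are 18, 15, 8.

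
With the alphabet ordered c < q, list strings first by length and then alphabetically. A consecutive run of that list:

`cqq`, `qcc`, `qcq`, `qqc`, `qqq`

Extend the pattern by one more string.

qqq is the last string of length 3, so the next is the first of length 4: c repeated 4 times.

cccc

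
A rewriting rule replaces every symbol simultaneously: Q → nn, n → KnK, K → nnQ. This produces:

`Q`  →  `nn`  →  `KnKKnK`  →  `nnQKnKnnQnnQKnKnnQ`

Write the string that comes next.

KnKKnKnnnnQKnKnnQKnKKnKnnKnKKnKnnnnQKnKnnQKnKKnKnn

φ(nnQKnKnnQnnQKnKnnQ) expands symbol-by-symbol to KnK KnK nn nnQ KnK nnQ KnK KnK nn KnK KnK nn nnQ KnK nnQ KnK KnK nn; joining the 18 pieces gives the next term.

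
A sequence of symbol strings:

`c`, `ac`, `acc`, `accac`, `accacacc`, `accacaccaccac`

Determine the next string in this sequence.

Each term (from the third on) is the previous term followed by the one before it: term 3 = ac·c = acc.
The next term joins accacaccaccac and accacacc.

accacaccaccacaccacacc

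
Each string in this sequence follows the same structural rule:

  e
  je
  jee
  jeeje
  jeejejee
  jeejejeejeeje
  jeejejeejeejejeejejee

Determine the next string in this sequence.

jeejejeejeejejeejejeejeejejeejeeje

This is a Fibonacci-style word recurrence s(k) = s(k−1)·s(k−2): e.g. je·e = jee.
So term 8 is jeejejeejeejejeejejee·jeejejeejeeje.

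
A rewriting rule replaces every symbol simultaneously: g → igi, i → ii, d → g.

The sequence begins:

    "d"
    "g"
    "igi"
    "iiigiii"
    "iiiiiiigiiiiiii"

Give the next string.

Applying the rule to each of the 15 symbols of iiiiiiigiiiiiii gives the pieces ii ii ii ii ii ii ii igi ii ii ii ii ii ii ii, which concatenate to the answer.

iiiiiiiiiiiiiiigiiiiiiiiiiiiiii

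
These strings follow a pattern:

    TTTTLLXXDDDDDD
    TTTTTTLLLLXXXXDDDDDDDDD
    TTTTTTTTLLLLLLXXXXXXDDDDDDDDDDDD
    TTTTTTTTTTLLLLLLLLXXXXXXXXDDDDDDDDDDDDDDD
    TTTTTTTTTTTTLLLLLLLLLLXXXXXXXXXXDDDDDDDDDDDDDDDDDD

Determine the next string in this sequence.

Reading off run lengths: T runs 4, 6, 8, 10, 12; L runs 2, 4, 6, 8, 10; X runs 2, 4, 6, 8, 10; D runs 6, 9, 12, 15, 18 — each is linear in n (n = 1, 2, …).
For the next term, n = 6, so the run lengths are 14, 12, 12, 21.

TTTTTTTTTTTTTTLLLLLLLLLLLLXXXXXXXXXXXXDDDDDDDDDDDDDDDDDDDDD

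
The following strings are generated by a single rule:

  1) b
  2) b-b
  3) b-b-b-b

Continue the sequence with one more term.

b-b-b-b-b-b-b-b

Each string is two copies of the previous one joined by '-'.
One more doubling of b-b-b-b gives the answer.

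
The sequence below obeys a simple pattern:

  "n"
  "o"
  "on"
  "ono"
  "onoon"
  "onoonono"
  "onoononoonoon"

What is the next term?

From term 3 onward, concatenate the last term with the second-to-last: o·n = on, on·o = ono, …
So term 8 is onoononoonoon·onoonono.

onoononoonoononoonono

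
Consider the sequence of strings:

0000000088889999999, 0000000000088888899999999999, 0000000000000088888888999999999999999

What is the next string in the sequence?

0000000000000000088888888889999999999999999999

Term n consists of 3n+2 0's, followed by 2n 8's, followed by 4n-1 9's, where the shown terms are n = 2, 3, 4.
Setting n = 5 gives 17, 10, 19 characters in each block.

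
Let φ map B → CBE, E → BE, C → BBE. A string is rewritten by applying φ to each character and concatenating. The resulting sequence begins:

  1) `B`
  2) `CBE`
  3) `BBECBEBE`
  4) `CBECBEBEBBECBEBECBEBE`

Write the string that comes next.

Rewriting the 21 symbols of CBECBEBEBBECBEBECBEBE one by one yields BBE CBE BE BBE CBE BE CBE BE CBE CBE BE BBE CBE BE CBE BE BBE CBE BE CBE BE; concatenated:

BBECBEBEBBECBEBECBEBECBECBEBEBBECBEBECBEBEBBECBEBECBEBE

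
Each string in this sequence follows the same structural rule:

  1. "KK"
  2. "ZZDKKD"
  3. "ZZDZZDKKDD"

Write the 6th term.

ZZDZZDZZDZZDZZDKKDDDDD

Each term wraps the previous one in ZZD on the left and D on the right.
From ZZDZZDKKDD, 3 further steps: ZZDZZDKKDD → ZZDZZDZZDKKDDD → ZZDZZDZZDZZDKKDDDD → (answer).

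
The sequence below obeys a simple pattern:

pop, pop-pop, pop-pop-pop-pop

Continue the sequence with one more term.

pop-pop-pop-pop-pop-pop-pop-pop

Each string is two copies of the previous one joined by '-'.
One more doubling of pop-pop-pop-pop gives the answer.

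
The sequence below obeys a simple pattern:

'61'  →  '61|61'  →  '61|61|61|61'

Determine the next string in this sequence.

61|61|61|61|61|61|61|61

Every step duplicates the string with '|' between the halves.
One more doubling of 61|61|61|61 gives the answer.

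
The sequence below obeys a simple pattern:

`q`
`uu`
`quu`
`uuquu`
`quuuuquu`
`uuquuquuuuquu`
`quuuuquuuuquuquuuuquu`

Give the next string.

uuquuquuuuquuquuuuquuuuquuquuuuquu

From term 3 onward, concatenate the second-to-last term with the last: q·uu = quu, uu·quu = uuquu, …
The next term joins uuquuquuuuquu and quuuuquuuuquuquuuuquu.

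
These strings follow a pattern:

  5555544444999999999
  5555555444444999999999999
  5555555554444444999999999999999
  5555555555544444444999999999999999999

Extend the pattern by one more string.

5555555555555444444444999999999999999999999

Reading off run lengths: 5 runs 5, 7, 9, 11; 4 runs 5, 6, 7, 8; 9 runs 9, 12, 15, 18 — each is linear in n, where the shown terms are n = 2, 3, 4, 5.
At n = 6 the blocks have lengths 13, 9, 21.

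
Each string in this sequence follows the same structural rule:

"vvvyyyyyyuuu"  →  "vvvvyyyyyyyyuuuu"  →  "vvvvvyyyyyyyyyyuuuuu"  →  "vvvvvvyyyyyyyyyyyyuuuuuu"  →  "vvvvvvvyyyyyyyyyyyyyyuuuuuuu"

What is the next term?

Each string has the form v^{n} y^{2n} u^{n}, where the shown terms are n = 3, 4, 5, 6, 7.
For the next term, n = 8, so the run lengths are 8, 16, 8.

vvvvvvvvyyyyyyyyyyyyyyyyuuuuuuuu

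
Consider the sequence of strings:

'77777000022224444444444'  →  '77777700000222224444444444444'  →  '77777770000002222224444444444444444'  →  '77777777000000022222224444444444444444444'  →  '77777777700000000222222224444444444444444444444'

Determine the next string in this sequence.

77777777770000000002222222224444444444444444444444444

Reading off run lengths: 7 runs 5, 6, 7, 8, 9; 0 runs 4, 5, 6, 7, 8; 2 runs 4, 5, 6, 7, 8; 4 runs 10, 13, 16, 19, 22 — each is linear in n, where the shown terms are n = 3, 4, 5, 6, 7.
For the next term, n = 8, so the run lengths are 10, 9, 9, 25.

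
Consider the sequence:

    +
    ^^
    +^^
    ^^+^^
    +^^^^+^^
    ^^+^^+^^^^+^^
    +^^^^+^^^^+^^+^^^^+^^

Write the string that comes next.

This is a Fibonacci-style word recurrence s(k) = s(k−2)·s(k−1): e.g. +·^^ = +^^.
The next term joins ^^+^^+^^^^+^^ and +^^^^+^^^^+^^+^^^^+^^.

^^+^^+^^^^+^^+^^^^+^^^^+^^+^^^^+^^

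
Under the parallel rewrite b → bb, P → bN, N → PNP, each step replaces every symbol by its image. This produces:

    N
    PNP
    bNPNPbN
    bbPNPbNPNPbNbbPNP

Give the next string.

Rewriting the 17 symbols of bbPNPbNPNPbNbbPNP one by one yields bb bb bN PNP bN bb PNP bN PNP bN bb PNP bb bb bN PNP bN; concatenated:

bbbbbNPNPbNbbPNPbNPNPbNbbPNPbbbbbNPNPbN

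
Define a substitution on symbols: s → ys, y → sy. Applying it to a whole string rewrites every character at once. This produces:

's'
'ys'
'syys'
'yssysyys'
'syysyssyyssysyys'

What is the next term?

yssysyyssyysyssysyysyssyyssysyys

φ(syysyssyyssysyys) expands symbol-by-symbol to ys sy sy ys sy ys ys sy sy ys ys sy ys sy sy ys; joining the 16 pieces gives the next term.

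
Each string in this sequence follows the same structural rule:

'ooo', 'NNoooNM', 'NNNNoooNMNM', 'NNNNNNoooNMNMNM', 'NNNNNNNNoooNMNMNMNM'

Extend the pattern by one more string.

s(k+1) = NN·s(k)·NM, so each term gains NN as a prefix and NM as a suffix.
One more step from NNNNNNNNoooNMNMNMNM gives the answer.

NNNNNNNNNNoooNMNMNMNMNM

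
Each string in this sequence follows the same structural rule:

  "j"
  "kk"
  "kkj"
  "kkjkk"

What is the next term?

kkjkkkkj

Each term (from the third on) is the previous term followed by the one before it: term 3 = kk·j = kkj.
Continuing: kkjkk · kkj gives term 5.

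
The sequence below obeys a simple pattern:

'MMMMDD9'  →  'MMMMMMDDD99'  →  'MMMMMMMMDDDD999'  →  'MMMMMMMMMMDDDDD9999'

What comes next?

Term n consists of 2n M's, followed by n D's, followed by n-1 9's, where the shown terms are n = 2, 3, 4, 5.
For the next term, n = 6, so the run lengths are 12, 6, 5.

MMMMMMMMMMMMDDDDDD99999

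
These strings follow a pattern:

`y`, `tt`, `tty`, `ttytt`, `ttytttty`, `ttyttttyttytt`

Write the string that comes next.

ttyttttyttyttttytttty

This is a Fibonacci-style word recurrence s(k) = s(k−1)·s(k−2): e.g. tt·y = tty.
Continuing: ttyttttyttytt · ttytttty gives term 7.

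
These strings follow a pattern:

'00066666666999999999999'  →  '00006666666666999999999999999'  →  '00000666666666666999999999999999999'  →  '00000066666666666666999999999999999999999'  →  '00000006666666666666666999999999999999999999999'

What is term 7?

Term n consists of n 0's, followed by 2n+2 6's, followed by 3n+3 9's, where the shown terms are n = 3, 4, 5, 6, 7.
At n = 9 the blocks have lengths 9, 20, 30.

00000000066666666666666666666999999999999999999999999999999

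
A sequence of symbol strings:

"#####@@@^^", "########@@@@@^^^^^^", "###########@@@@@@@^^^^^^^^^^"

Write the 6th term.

####################@@@@@@@@@@@@@^^^^^^^^^^^^^^^^^^^^^^

The n-th term is 3n+2 #'s then 2n+1 @'s then 4n-2 ^'s (n = 1, 2, …).
For term 6, n = 6, so the run lengths are 20, 13, 22.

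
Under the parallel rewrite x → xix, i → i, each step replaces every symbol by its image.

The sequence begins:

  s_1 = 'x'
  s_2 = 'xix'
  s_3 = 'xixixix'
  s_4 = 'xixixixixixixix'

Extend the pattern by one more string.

Rewriting the 15 symbols of xixixixixixixix one by one yields xix i xix i xix i xix i xix i xix i xix i xix; concatenated:

xixixixixixixixixixixixixixixix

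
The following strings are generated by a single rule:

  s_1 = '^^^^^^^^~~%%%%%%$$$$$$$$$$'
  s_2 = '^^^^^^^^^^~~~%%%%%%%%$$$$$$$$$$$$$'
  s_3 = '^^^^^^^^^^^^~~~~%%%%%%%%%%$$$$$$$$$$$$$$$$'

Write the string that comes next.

Each string has the form ^^{2n+2} ~^{n-1} %^{2n} $^{3n+1}, where the shown terms are n = 3, 4, 5.
At n = 6 the blocks have lengths 14, 5, 12, 19.

^^^^^^^^^^^^^^~~~~~%%%%%%%%%%%%$$$$$$$$$$$$$$$$$$$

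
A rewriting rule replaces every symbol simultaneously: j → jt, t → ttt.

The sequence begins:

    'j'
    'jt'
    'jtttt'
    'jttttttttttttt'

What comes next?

jtttttttttttttttttttttttttttttttttttttttt

φ(jttttttttttttt) expands symbol-by-symbol to jt ttt ttt ttt ttt ttt ttt ttt ttt ttt ttt ttt ttt ttt; joining the 14 pieces gives the next term.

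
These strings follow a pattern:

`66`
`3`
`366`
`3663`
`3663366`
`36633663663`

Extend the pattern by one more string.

From term 3 onward, concatenate the last term with the second-to-last: 3·66 = 366, 366·3 = 3663, …
So term 7 is 36633663663·3663366.

366336636633663366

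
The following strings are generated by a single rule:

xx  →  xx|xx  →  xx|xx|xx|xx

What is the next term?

xx|xx|xx|xx|xx|xx|xx|xx

s(k+1) = s(k)·|·s(k) — each term doubles the last with '|' between the halves.
One more doubling of xx|xx|xx|xx gives the answer.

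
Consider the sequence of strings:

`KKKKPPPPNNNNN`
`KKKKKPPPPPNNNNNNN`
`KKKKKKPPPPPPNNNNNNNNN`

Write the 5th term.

KKKKKKKKPPPPPPPPNNNNNNNNNNNNN

Each string has the form K^{n+2} P^{n+2} N^{2n+1}, where the shown terms are n = 2, 3, 4.
For term 5, n = 6, so the run lengths are 8, 8, 13.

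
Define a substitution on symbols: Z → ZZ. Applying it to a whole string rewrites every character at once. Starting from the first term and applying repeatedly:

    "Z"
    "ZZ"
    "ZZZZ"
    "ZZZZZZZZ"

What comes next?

ZZZZZZZZZZZZZZZZ

Rewriting each symbol of ZZZZZZZZ: Z→ZZ, Z→ZZ, Z→ZZ, Z→ZZ, Z→ZZ, Z→ZZ, Z→ZZ, Z→ZZ, which concatenates to ZZ ZZ ZZ ZZ ZZ ZZ ZZ ZZ.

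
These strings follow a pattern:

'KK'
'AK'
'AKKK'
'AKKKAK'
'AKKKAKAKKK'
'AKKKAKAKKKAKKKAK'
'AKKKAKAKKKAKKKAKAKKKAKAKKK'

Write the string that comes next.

AKKKAKAKKKAKKKAKAKKKAKAKKKAKKKAKAKKKAKKKAK

Each term (from the third on) is the previous term followed by the one before it: term 3 = AK·KK = AKKK.
So term 8 is AKKKAKAKKKAKKKAKAKKKAKAKKK·AKKKAKAKKKAKKKAK.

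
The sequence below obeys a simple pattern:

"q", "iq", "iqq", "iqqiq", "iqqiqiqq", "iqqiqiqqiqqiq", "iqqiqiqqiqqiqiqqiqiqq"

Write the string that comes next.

From term 3 onward, concatenate the last term with the second-to-last: iq·q = iqq, iqq·iq = iqqiq, …
The next term joins iqqiqiqqiqqiqiqqiqiqq and iqqiqiqqiqqiq.

iqqiqiqqiqqiqiqqiqiqqiqqiqiqqiqqiq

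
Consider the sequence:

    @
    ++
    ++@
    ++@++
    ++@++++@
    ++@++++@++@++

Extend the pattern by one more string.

++@++++@++@++++@++++@

This is a Fibonacci-style word recurrence s(k) = s(k−1)·s(k−2): e.g. ++·@ = ++@.
So term 7 is ++@++++@++@++·++@++++@.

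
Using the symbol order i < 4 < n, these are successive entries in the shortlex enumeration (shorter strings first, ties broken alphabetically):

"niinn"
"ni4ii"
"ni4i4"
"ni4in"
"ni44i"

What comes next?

ni444

The successor of ni44i increments the rightmost position that isn't already n and resets every position after it to i.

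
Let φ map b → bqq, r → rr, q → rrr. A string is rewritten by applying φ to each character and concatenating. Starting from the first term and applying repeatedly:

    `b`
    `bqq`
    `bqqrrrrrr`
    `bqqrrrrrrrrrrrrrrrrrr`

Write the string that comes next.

Applying the rule to each of the 21 symbols of bqqrrrrrrrrrrrrrrrrrr gives the pieces bqq rrr rrr rr rr rr rr rr rr rr rr rr rr rr rr rr rr rr rr rr rr, which concatenate to the answer.

bqqrrrrrrrrrrrrrrrrrrrrrrrrrrrrrrrrrrrrrrrrrr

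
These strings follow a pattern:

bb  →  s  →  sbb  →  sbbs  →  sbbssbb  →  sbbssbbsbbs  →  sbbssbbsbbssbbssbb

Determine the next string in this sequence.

sbbssbbsbbssbbssbbsbbssbbsbbs

Each term (from the third on) is the previous term followed by the one before it: term 3 = s·bb = sbb.
So term 8 is sbbssbbsbbssbbssbb·sbbssbbsbbs.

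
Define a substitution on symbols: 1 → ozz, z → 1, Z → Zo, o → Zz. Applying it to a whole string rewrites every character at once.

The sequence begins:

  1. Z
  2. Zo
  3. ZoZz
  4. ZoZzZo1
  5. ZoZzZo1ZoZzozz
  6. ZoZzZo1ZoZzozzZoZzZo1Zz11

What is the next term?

φ(ZoZzZo1ZoZzozzZoZzZo1Zz11) expands symbol-by-symbol to Zo Zz Zo 1 Zo Zz ozz Zo Zz Zo 1 Zz 1 1 Zo Zz Zo 1 Zo Zz ozz Zo 1 ozz ozz; joining the 25 pieces gives the next term.

ZoZzZo1ZoZzozzZoZzZo1Zz11ZoZzZo1ZoZzozzZo1ozzozz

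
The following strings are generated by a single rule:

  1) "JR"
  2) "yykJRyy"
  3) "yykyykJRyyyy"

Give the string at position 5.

yykyykyykyykJRyyyyyyyy

Every step adds yyk to the front and yy to the end of the previous string.
From yykyykJRyyyy, 2 further steps: yykyykJRyyyy → yykyykyykJRyyyyyy → (answer).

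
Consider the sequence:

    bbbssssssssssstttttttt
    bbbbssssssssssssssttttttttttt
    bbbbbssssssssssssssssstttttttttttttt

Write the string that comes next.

The n-th term is n b's then 3n+2 s's then 3n-1 t's, where the shown terms are n = 3, 4, 5.
Setting n = 6 gives 6, 20, 17 characters in each block.

bbbbbbssssssssssssssssssssttttttttttttttttt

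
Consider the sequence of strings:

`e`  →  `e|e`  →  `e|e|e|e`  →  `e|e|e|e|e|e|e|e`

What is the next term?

Each string is two copies of the previous one joined by '|'.
So the next term is two copies of e|e|e|e|e|e|e|e with '|' between the halves.

e|e|e|e|e|e|e|e|e|e|e|e|e|e|e|e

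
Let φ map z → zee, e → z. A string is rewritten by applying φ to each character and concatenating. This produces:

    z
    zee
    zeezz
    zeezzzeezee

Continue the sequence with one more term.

Apply φ to zeezzzeezee symbol by symbol: z→zee, e→z, e→z, z→zee, z→zee, z→zee, e→z, e→z, z→zee, e→z, e→z; joined: zee z z zee zee zee z z zee z z.

zeezzzeezeezeezzzeezz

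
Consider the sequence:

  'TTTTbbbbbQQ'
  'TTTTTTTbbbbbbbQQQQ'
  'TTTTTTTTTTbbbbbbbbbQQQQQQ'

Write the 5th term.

TTTTTTTTTTTTTTTTbbbbbbbbbbbbbQQQQQQQQQQ

Reading off run lengths: T runs 4, 7, 10; b runs 5, 7, 9; Q runs 2, 4, 6 — each is linear in n (n = 1, 2, …).
For term 5, n = 5, so the run lengths are 16, 13, 10.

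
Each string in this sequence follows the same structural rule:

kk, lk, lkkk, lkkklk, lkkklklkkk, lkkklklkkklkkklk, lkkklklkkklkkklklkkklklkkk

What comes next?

lkkklklkkklkkklklkkklklkkklkkklklkkklkkklk

Each term (from the third on) is the previous term followed by the one before it: term 3 = lk·kk = lkkk.
The next term joins lkkklklkkklkkklklkkklklkkk and lkkklklkkklkkklk.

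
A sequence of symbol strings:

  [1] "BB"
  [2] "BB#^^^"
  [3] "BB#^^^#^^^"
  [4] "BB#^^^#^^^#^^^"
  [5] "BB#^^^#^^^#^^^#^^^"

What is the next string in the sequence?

The strings grow by a fixed suffix #^^^ each time.
So the next term is BB#^^^#^^^#^^^#^^^·#^^^.

BB#^^^#^^^#^^^#^^^#^^^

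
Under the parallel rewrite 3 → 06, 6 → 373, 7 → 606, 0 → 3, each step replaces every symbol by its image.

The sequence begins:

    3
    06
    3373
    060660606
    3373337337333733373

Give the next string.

Replace each of the 19 characters of 3373337337333733373 in place — 06 06 606 06 06 06 606 06 06 606 06 06 06 606 06 06 06 606 06 — and concatenate.

0606606060606606060660606060660606060660606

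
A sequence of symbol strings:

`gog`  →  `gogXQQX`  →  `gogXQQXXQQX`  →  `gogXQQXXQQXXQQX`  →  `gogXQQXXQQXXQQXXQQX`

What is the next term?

The strings grow by a fixed suffix XQQX each time.
Applying this once more to gogXQQXXQQXXQQXXQQX:

gogXQQXXQQXXQQXXQQXXQQX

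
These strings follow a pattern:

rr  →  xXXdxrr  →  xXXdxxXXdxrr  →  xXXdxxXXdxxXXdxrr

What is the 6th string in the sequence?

Every step adds xXXdx at the front: s(k+1) = xXXdx·s(k).
From xXXdxxXXdxxXXdxrr, 2 further steps: xXXdxxXXdxxXXdxrr → xXXdxxXXdxxXXdxxXXdxrr → (answer).

xXXdxxXXdxxXXdxxXXdxxXXdxrr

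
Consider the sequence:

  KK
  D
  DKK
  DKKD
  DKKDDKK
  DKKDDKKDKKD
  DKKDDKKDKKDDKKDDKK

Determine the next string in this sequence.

Each term (from the third on) is the previous term followed by the one before it: term 3 = D·KK = DKK.
The next term joins DKKDDKKDKKDDKKDDKK and DKKDDKKDKKD.

DKKDDKKDKKDDKKDDKKDKKDDKKDKKD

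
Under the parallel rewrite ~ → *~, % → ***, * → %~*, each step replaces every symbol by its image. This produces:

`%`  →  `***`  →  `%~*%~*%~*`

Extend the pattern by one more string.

Rewriting each symbol of %~*%~*%~*: %→***, ~→*~, *→%~*, %→***, ~→*~, *→%~*, %→***, ~→*~, *→%~*, which concatenates to *** *~ %~* *** *~ %~* *** *~ %~*.

****~%~*****~%~*****~%~*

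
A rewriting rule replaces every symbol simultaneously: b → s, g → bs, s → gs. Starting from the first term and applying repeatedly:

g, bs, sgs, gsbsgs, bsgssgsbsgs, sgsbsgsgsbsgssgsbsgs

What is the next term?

Replace each of the 20 characters of sgsbsgsgsbsgssgsbsgs in place — gs bs gs s gs bs gs bs gs s gs bs gs gs bs gs s gs bs gs — and concatenate.

gsbsgssgsbsgsbsgssgsbsgsgsbsgssgsbsgs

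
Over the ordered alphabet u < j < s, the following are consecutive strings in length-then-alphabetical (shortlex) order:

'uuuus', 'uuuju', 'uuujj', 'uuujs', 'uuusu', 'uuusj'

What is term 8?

uujuu

Advancing 2 positions from uuusj through uuusj → uuuss reaches term 8.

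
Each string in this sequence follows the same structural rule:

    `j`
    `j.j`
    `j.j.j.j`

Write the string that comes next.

Each string is two copies of the previous one joined by '.'.
So the next term is two copies of j.j.j.j with '.' between the halves.

j.j.j.j.j.j.j.j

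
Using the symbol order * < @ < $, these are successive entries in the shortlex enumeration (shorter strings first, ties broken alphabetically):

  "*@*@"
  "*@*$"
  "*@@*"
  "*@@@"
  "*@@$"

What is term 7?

Stepping forward 2 times from *@@$: *@@$ → *@$*, then the target.

*@$@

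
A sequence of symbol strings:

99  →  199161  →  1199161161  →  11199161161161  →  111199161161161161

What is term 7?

Every step adds 1 to the front and 161 to the end of the previous string.
From 111199161161161161, 2 further steps: 111199161161161161 → 1111199161161161161161 → (answer).

11111199161161161161161161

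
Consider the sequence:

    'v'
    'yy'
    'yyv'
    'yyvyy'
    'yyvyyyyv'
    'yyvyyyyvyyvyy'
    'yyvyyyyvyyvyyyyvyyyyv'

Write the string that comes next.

From term 3 onward, concatenate the last term with the second-to-last: yy·v = yyv, yyv·yy = yyvyy, …
The next term joins yyvyyyyvyyvyyyyvyyyyv and yyvyyyyvyyvyy.

yyvyyyyvyyvyyyyvyyyyvyyvyyyyvyyvyy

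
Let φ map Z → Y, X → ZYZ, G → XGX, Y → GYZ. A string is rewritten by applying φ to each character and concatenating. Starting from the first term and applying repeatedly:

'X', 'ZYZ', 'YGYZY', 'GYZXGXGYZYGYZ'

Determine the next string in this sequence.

Rewriting the 13 symbols of GYZXGXGYZYGYZ one by one yields XGX GYZ Y ZYZ XGX ZYZ XGX GYZ Y GYZ XGX GYZ Y; concatenated:

XGXGYZYZYZXGXZYZXGXGYZYGYZXGXGYZY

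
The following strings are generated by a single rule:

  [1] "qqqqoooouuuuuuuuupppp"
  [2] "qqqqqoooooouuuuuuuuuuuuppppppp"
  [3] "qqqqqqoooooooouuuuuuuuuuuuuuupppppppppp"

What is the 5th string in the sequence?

The n-th term is n+2 q's then 2n o's then 3n+3 u's then 3n-2 p's, where the shown terms are n = 2, 3, 4.
Setting n = 6 gives 8, 12, 21, 16 characters in each block.

qqqqqqqqoooooooooooouuuuuuuuuuuuuuuuuuuuupppppppppppppppp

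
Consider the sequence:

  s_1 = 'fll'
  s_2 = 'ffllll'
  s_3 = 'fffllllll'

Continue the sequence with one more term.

The n-th term is n f's then 2n l's (n = 1, 2, …).
At n = 4 the blocks have lengths 4, 8.

ffffllllllll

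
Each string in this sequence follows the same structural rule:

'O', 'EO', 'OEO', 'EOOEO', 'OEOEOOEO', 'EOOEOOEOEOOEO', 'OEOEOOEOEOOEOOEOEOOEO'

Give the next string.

EOOEOOEOEOOEOOEOEOOEOEOOEOOEOEOOEO

Each term (from the third on) is the two preceding terms concatenated in order: term 3 = O·EO = OEO.
The next term joins EOOEOOEOEOOEO and OEOEOOEOEOOEOOEOEOOEO.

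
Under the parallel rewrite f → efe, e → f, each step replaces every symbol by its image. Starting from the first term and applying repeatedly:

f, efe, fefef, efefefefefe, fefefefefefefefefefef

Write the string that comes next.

Rewriting the 21 symbols of fefefefefefefefefefef one by one yields efe f efe f efe f efe f efe f efe f efe f efe f efe f efe f efe; concatenated:

efefefefefefefefefefefefefefefefefefefefefe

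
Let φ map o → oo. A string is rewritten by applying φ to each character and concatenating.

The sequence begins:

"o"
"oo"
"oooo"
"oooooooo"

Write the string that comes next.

oooooooooooooooo

Expanding oooooooo: o→oo, o→oo, o→oo, o→oo, o→oo, o→oo, o→oo, o→oo. Concatenated: oo oo oo oo oo oo oo oo.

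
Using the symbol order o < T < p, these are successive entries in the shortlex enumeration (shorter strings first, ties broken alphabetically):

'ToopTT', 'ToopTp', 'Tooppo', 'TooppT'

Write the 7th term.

Advancing 3 positions from TooppT through TooppT → Tooppp → ToTooo reaches term 7.

ToTooT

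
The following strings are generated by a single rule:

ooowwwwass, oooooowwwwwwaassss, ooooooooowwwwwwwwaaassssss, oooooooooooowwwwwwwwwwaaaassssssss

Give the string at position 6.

Reading off run lengths: o runs 3, 6, 9, 12; w runs 4, 6, 8, 10; a runs 1, 2, 3, 4; s runs 2, 4, 6, 8 — each is linear in n (n = 1, 2, …).
Setting n = 6 gives 18, 14, 6, 12 characters in each block.

oooooooooooooooooowwwwwwwwwwwwwwaaaaaassssssssssss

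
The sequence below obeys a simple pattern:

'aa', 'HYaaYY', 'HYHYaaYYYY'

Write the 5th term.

HYHYHYHYaaYYYYYYYY

Each term wraps the previous one in HY on the left and YY on the right.
From HYHYaaYYYY, 2 further steps: HYHYaaYYYY → HYHYHYaaYYYYYY → (answer).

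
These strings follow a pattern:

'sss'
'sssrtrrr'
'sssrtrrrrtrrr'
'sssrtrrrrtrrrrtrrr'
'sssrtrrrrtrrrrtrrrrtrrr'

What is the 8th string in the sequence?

sssrtrrrrtrrrrtrrrrtrrrrtrrrrtrrrrtrrr

The strings grow by a fixed suffix rtrrr each time.
From sssrtrrrrtrrrrtrrrrtrrr, 3 further steps: sssrtrrrrtrrrrtrrrrtrrr → sssrtrrrrtrrrrtrrrrtrrrrtrrr → sssrtrrrrtrrrrtrrrrtrrrrtrrrrtrrr → (answer).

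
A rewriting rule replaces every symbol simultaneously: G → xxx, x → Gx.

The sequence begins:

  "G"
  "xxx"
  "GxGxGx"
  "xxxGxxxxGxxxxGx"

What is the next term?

GxGxGxxxxGxGxGxGxxxxGxGxGxGxxxxGx

φ(xxxGxxxxGxxxxGx) expands symbol-by-symbol to Gx Gx Gx xxx Gx Gx Gx Gx xxx Gx Gx Gx Gx xxx Gx; joining the 15 pieces gives the next term.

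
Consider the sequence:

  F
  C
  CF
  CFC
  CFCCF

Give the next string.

CFCCFCFC

This is a Fibonacci-style word recurrence s(k) = s(k−1)·s(k−2): e.g. C·F = CF.
Continuing: CFCCF · CFC gives term 6.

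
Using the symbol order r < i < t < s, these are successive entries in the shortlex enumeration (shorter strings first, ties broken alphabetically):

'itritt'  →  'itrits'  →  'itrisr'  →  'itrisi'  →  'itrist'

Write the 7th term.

itrtrr

Stepping forward 2 times from itrist: itrist → itriss, then the target.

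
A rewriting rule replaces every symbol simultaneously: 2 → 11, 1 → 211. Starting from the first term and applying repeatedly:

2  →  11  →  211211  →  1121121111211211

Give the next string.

21121111211211112112112112111121121111211211

φ(1121121111211211) expands symbol-by-symbol to 211 211 11 211 211 11 211 211 211 211 11 211 211 11 211 211; joining the 16 pieces gives the next term.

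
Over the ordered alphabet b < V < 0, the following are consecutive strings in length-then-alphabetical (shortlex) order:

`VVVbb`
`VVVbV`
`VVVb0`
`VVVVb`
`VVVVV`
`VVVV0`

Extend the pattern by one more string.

The successor of VVVV0 increments the rightmost position that isn't already 0 and resets every position after it to b.

VVV0b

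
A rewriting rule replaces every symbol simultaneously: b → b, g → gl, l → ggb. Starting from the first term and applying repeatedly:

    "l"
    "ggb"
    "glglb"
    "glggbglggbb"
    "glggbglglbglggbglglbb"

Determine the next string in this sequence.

Rewriting the 21 symbols of glggbglglbglggbglglbb one by one yields gl ggb gl gl b gl ggb gl ggb b gl ggb gl gl b gl ggb gl ggb b b; concatenated:

glggbglglbglggbglggbbglggbglglbglggbglggbbb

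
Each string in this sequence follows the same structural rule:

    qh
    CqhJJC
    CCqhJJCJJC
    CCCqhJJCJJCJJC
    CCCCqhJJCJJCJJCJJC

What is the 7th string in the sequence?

CCCCCCqhJJCJJCJJCJJCJJCJJC

Every step adds C to the front and JJC to the end of the previous string.
From CCCCqhJJCJJCJJCJJC, 2 further steps: CCCCqhJJCJJCJJCJJC → CCCCCqhJJCJJCJJCJJCJJC → (answer).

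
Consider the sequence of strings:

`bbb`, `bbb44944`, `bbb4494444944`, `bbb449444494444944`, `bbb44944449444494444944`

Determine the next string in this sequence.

Every step adds 44944 to the end: s(k+1) = s(k)·44944.
Applying this once more to bbb44944449444494444944:

bbb4494444944449444494444944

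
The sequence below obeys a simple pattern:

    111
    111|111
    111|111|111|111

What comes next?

111|111|111|111|111|111|111|111

Every step duplicates the string with '|' between the halves.
One more doubling of 111|111|111|111 gives the answer.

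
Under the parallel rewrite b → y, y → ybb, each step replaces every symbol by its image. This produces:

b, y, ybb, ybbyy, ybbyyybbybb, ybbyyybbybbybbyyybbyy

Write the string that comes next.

Rewriting the 21 symbols of ybbyyybbybbybbyyybbyy one by one yields ybb y y ybb ybb ybb y y ybb y y ybb y y ybb ybb ybb y y ybb ybb; concatenated:

ybbyyybbybbybbyyybbyyybbyyybbybbybbyyybbybb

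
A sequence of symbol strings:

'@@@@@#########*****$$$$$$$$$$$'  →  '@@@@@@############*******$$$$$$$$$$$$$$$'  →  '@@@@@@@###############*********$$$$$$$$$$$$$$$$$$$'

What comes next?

@@@@@@@@##################***********$$$$$$$$$$$$$$$$$$$$$$$

Term n consists of n+2 @'s, followed by 3n #'s, followed by 2n-1 *'s, followed by 4n-1 $'s, where the shown terms are n = 3, 4, 5.
At n = 6 the blocks have lengths 8, 18, 11, 23.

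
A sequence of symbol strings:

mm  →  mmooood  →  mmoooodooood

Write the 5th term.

mmoooodoooodoooodooood

Each term is the previous one with ooood appended.
From mmoooodooood, 2 further steps: mmoooodooood → mmoooodoooodooood → (answer).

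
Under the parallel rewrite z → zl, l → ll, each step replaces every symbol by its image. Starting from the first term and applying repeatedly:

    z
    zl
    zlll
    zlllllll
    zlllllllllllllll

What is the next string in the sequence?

zlllllllllllllllllllllllllllllll

Replace each of the 16 characters of zlllllllllllllll in place — zl ll ll ll ll ll ll ll ll ll ll ll ll ll ll ll — and concatenate.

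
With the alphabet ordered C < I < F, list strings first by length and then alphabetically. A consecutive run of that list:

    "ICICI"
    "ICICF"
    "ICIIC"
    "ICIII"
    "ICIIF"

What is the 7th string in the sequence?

Stepping forward 2 times from ICIIF: ICIIF → ICIFC, then the target.

ICIFI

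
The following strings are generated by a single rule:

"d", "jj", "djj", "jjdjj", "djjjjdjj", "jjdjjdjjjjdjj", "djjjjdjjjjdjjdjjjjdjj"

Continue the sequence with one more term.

jjdjjdjjjjdjjdjjjjdjjjjdjjdjjjjdjj

From term 3 onward, concatenate the second-to-last term with the last: d·jj = djj, jj·djj = jjdjj, …
So term 8 is jjdjjdjjjjdjj·djjjjdjjjjdjjdjjjjdjj.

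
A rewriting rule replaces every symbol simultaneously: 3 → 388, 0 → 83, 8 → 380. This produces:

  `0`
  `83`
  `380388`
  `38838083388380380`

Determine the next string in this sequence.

Rewriting the 17 symbols of 38838083388380380 one by one yields 388 380 380 388 380 83 380 388 388 380 380 388 380 83 388 380 83; concatenated:

388380380388380833803883883803803883808338838083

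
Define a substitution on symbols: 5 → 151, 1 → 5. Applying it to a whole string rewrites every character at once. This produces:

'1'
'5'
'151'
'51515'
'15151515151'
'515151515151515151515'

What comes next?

1515151515151515151515151515151515151515151

φ(515151515151515151515) expands symbol-by-symbol to 151 5 151 5 151 5 151 5 151 5 151 5 151 5 151 5 151 5 151 5 151; joining the 21 pieces gives the next term.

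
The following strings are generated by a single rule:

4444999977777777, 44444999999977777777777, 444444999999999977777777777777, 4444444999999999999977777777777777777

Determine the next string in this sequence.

44444444999999999999999977777777777777777777

Reading off run lengths: 4 runs 4, 5, 6, 7; 9 runs 4, 7, 10, 13; 7 runs 8, 11, 14, 17 — each is linear in n, where the shown terms are n = 2, 3, 4, 5.
For the next term, n = 6, so the run lengths are 8, 16, 20.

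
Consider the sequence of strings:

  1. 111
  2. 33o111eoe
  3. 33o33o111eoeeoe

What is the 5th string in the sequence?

33o33o33o33o111eoeeoeeoeeoe

s(k+1) = 33o·s(k)·eoe, so each term gains 33o as a prefix and eoe as a suffix.
From 33o33o111eoeeoe, 2 further steps: 33o33o111eoeeoe → 33o33o33o111eoeeoeeoe → (answer).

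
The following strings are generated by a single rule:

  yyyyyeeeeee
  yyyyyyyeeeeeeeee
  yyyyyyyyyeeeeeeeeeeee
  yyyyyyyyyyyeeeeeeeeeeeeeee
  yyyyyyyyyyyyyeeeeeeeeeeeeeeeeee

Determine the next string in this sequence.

yyyyyyyyyyyyyyyeeeeeeeeeeeeeeeeeeeee

Term n consists of 2n+1 y's, followed by 3n e's, where the shown terms are n = 2, 3, 4, 5, 6.
For the next term, n = 7, so the run lengths are 15, 21.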